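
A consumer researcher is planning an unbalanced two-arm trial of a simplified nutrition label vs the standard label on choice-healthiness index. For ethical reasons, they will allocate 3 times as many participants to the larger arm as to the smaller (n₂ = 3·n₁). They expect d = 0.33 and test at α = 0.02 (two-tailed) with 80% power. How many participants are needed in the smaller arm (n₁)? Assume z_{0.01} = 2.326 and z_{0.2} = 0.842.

n₁ = 123

With allocation ratio k = n₂/n₁ = 3, Var(x̄₁−x̄₂) = σ²(1/n₁ + 1/(k·n₁)) = σ²·(k+1)/(k·n₁).
So n₁ = (1 + 1/k)·((z_{α/2} + z_β)/d)² = 1.333 × (3.168/0.33)².
n₁ = 1.333 × 92.16 = 122.9.
Round up: n₁ = 123, giving n₂ = 3 × 123 = 369.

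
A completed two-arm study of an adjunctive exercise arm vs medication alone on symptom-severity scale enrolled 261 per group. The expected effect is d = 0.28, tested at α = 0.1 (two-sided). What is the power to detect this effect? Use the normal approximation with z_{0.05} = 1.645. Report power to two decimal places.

For two equal groups, power = Φ(d·√(n/2) − z_{α/2}).
d·√(n/2) = 0.28 × √(261/2) = 0.28 × 11.424 = 3.199.
z_β = 3.199 − 1.645 = 1.554.
Power = Φ(1.554) = 0.940.

power ≈ 0.94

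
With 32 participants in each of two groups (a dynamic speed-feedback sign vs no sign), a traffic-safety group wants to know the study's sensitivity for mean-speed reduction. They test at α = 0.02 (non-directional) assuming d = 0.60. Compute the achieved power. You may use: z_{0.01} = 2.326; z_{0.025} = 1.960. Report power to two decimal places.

For two equal groups, power = Φ(d·√(n/2) − z_{α/2}).
d·√(n/2) = 0.60 × √(32/2) = 0.60 × 4.000 = 2.400.
z_β = 2.400 − 2.326 = 0.074.
Power = Φ(0.074) = 0.529.

power ≈ 0.53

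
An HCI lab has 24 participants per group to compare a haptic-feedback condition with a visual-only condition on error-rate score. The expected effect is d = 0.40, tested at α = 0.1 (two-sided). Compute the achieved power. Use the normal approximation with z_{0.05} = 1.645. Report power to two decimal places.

power ≈ 0.40

For two equal groups, power = Φ(d·√(n/2) − z_{α/2}).
d·√(n/2) = 0.40 × √(24/2) = 0.40 × 3.464 = 1.386.
z_β = 1.386 − 1.645 = -0.259.
Power = Φ(-0.259) = 0.398.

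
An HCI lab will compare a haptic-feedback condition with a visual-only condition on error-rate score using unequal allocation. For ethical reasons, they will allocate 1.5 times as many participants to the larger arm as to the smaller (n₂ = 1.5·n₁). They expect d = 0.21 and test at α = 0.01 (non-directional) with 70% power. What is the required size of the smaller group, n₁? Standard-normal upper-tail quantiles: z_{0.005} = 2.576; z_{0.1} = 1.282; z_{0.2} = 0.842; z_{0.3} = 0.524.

n₁ = 364

With allocation ratio k = n₂/n₁ = 1.5, Var(x̄₁−x̄₂) = σ²(1/n₁ + 1/(k·n₁)) = σ²·(k+1)/(k·n₁).
So n₁ = (1 + 1/k)·((z_{α/2} + z_β)/d)² = 1.667 × (3.100/0.21)².
n₁ = 1.667 × 217.91 = 363.2.
Round up: n₁ = 364, giving n₂ = 1.5 × 364 = 546.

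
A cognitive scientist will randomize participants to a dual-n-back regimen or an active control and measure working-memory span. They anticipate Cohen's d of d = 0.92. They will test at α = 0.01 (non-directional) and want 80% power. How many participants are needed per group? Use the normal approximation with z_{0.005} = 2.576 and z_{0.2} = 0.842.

For two independent groups with equal n: n = 2·((z_{α/2} + z_β) / d)².
z_{α/2} + z_β = 2.576 + 0.842 = 3.418.
n = 2 × (3.418 / 0.92)² = 2 × 3.715² = 2 × 13.80 = 27.6.
Round up to the next whole participant.

n = 28 per group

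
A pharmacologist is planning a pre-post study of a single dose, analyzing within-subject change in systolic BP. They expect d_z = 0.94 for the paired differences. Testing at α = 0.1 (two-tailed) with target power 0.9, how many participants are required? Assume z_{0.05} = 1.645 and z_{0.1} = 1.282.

n = 10 pairs

For a paired (one-sample on differences) test: n = ((z_{α/2} + z_β) / d)².
z_{α/2} + z_β = 1.645 + 1.282 = 2.927.
n = (2.927 / 0.94)² = 3.114² = 9.70.
Round up.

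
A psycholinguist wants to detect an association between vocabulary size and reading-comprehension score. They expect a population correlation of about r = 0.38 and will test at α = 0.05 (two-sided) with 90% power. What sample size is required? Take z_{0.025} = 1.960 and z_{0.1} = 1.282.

n = 69

Fisher's z: C = ½·ln((1+r)/(1−r)) = ½·ln(2.2258) = 0.4001.
n = ((z_{α/2} + z_β)/C)² + 3.
(1.960 + 1.282) / 0.4001 = 3.242 / 0.4001 = 8.103.
n = 8.103² + 3 = 65.66 + 3 = 68.7.
Round up.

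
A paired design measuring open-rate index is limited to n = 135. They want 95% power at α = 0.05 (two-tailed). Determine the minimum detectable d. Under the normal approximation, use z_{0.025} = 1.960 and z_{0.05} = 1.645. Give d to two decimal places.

d_min ≈ 0.31

For a single sample (or paired design) of n = 135: d_min = (z_{α/2} + z_β)/√n.
z-sum = 1.960 + 1.645 = 3.605.
d_min = 3.605 / √135 = 3.605 / 11.619 = 0.310.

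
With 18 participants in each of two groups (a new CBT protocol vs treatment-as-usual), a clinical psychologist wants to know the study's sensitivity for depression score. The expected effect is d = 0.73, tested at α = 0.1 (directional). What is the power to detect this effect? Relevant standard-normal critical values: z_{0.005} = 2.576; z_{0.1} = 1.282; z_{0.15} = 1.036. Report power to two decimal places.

For two equal groups, power = Φ(d·√(n/2) − z_{α}).
d·√(n/2) = 0.73 × √(18/2) = 0.73 × 3.000 = 2.190.
z_β = 2.190 − 1.282 = 0.908.
Power = Φ(0.908) = 0.818.

power ≈ 0.82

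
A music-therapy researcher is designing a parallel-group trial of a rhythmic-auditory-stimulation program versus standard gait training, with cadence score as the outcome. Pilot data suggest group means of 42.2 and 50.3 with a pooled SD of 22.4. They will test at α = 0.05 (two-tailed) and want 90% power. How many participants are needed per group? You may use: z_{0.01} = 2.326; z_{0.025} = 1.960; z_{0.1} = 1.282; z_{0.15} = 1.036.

Cohen's d = |M₁ − M₂| / SD_pooled = |42.2 − 50.3| / 22.4 = 8.1 / 22.4 = 0.362.
For two independent groups with equal n: n = 2·((z_{α/2} + z_β) / d)².
z_{α/2} + z_β = 1.960 + 1.282 = 3.242.
n = 2 × (3.242 / 0.362)² = 2 × 8.956² = 2 × 80.21 = 160.4.
Round up to the next whole participant.

n = 161 per group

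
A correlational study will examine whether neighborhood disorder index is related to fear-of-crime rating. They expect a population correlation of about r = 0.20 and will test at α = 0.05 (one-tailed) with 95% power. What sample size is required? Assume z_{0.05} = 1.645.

Fisher's z: C = ½·ln((1+r)/(1−r)) = ½·ln(1.5000) = 0.2027.
n = ((z_{α} + z_β)/C)² + 3.
(1.645 + 1.645) / 0.2027 = 3.290 / 0.2027 = 16.231.
n = 16.231² + 3 = 263.44 + 3 = 266.4.
Round up.

n = 267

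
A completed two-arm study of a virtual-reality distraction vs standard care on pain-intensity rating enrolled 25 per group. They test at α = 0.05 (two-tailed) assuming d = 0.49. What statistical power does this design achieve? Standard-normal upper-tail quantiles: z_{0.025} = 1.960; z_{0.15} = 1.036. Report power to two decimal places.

For two equal groups, power = Φ(d·√(n/2) − z_{α/2}).
d·√(n/2) = 0.49 × √(25/2) = 0.49 × 3.536 = 1.732.
z_β = 1.732 − 1.960 = -0.228.
Power = Φ(-0.228) = 0.410.

power ≈ 0.41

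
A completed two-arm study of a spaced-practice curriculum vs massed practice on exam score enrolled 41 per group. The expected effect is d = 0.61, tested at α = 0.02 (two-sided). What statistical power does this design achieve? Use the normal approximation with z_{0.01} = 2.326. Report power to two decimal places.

For two equal groups, power = Φ(d·√(n/2) − z_{α/2}).
d·√(n/2) = 0.61 × √(41/2) = 0.61 × 4.528 = 2.762.
z_β = 2.762 − 2.326 = 0.436.
Power = Φ(0.436) = 0.669.

power ≈ 0.67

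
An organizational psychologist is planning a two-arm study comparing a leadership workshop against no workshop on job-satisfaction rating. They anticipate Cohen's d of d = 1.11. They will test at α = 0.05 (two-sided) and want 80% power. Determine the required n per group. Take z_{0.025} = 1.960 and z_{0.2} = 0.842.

For two independent groups with equal n: n = 2·((z_{α/2} + z_β) / d)².
z_{α/2} + z_β = 1.960 + 0.842 = 2.802.
n = 2 × (2.802 / 1.11)² = 2 × 2.524² = 2 × 6.37 = 12.7.
Round up to the next whole participant.

n = 13 per group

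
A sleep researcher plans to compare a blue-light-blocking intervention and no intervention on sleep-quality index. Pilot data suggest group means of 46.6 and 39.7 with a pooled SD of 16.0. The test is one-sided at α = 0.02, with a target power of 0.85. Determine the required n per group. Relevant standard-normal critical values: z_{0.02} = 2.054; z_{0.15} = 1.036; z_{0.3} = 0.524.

n = 103 per group

Cohen's d = |M₁ − M₂| / SD_pooled = |46.6 − 39.7| / 16.0 = 6.9 / 16.0 = 0.431.
For two independent groups with equal n: n = 2·((z_{α} + z_β) / d)².
z_{α} + z_β = 2.054 + 1.036 = 3.090.
n = 2 × (3.090 / 0.431)² = 2 × 7.169² = 2 × 51.40 = 102.8.
Round up to the next whole participant.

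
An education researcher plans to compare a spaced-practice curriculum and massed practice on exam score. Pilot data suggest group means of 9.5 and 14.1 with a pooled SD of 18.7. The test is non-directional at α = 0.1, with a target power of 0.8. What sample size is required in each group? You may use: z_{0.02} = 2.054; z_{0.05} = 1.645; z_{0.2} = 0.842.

Cohen's d = |M₁ − M₂| / SD_pooled = |9.5 − 14.1| / 18.7 = 4.6 / 18.7 = 0.246.
For two independent groups with equal n: n = 2·((z_{α/2} + z_β) / d)².
z_{α/2} + z_β = 1.645 + 0.842 = 2.487.
n = 2 × (2.487 / 0.246)² = 2 × 10.110² = 2 × 102.21 = 204.4.
Round up to the next whole participant.

n = 205 per group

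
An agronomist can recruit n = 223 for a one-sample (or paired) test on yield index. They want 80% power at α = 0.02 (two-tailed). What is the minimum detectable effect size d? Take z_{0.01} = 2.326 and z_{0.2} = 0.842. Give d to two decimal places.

For a single sample (or paired design) of n = 223: d_min = (z_{α/2} + z_β)/√n.
z-sum = 2.326 + 0.842 = 3.168.
d_min = 3.168 / √223 = 3.168 / 14.933 = 0.212.

d_min ≈ 0.21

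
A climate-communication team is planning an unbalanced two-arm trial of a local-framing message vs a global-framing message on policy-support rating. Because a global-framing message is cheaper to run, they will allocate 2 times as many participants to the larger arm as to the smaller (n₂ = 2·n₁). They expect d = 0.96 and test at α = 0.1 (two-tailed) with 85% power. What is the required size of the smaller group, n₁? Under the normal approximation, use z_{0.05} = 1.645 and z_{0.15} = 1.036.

n₁ = 12

With allocation ratio k = n₂/n₁ = 2, Var(x̄₁−x̄₂) = σ²(1/n₁ + 1/(k·n₁)) = σ²·(k+1)/(k·n₁).
So n₁ = (1 + 1/k)·((z_{α/2} + z_β)/d)² = 1.500 × (2.681/0.96)².
n₁ = 1.500 × 7.80 = 11.7.
Round up: n₁ = 12, giving n₂ = 2 × 12 = 24.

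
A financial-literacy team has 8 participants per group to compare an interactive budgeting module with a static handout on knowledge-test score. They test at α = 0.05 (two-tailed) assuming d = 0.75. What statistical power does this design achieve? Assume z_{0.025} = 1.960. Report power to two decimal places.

power ≈ 0.32

For two equal groups, power = Φ(d·√(n/2) − z_{α/2}).
d·√(n/2) = 0.75 × √(8/2) = 0.75 × 2.000 = 1.500.
z_β = 1.500 − 1.960 = -0.460.
Power = Φ(-0.460) = 0.323.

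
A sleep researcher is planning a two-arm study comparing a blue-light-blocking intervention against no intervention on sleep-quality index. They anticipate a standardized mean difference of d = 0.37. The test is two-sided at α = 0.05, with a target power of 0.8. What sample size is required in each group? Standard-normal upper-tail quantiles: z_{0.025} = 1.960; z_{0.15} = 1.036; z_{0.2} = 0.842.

For two independent groups with equal n: n = 2·((z_{α/2} + z_β) / d)².
z_{α/2} + z_β = 1.960 + 0.842 = 2.802.
n = 2 × (2.802 / 0.37)² = 2 × 7.573² = 2 × 57.35 = 114.7.
Round up to the next whole participant.

n = 115 per group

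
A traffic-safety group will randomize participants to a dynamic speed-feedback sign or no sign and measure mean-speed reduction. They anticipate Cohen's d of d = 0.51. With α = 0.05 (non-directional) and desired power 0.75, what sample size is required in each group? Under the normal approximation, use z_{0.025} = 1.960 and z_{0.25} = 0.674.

n = 54 per group

For two independent groups with equal n: n = 2·((z_{α/2} + z_β) / d)².
z_{α/2} + z_β = 1.960 + 0.674 = 2.634.
n = 2 × (2.634 / 0.51)² = 2 × 5.165² = 2 × 26.67 = 53.3.
Round up to the next whole participant.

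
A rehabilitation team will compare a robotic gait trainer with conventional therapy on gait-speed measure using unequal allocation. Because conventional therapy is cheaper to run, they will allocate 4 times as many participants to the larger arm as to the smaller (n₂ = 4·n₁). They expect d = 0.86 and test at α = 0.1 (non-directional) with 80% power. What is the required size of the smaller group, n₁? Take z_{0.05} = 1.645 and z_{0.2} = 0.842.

n₁ = 11

With allocation ratio k = n₂/n₁ = 4, Var(x̄₁−x̄₂) = σ²(1/n₁ + 1/(k·n₁)) = σ²·(k+1)/(k·n₁).
So n₁ = (1 + 1/k)·((z_{α/2} + z_β)/d)² = 1.250 × (2.487/0.86)².
n₁ = 1.250 × 8.36 = 10.5.
Round up: n₁ = 11, giving n₂ = 4 × 11 = 44.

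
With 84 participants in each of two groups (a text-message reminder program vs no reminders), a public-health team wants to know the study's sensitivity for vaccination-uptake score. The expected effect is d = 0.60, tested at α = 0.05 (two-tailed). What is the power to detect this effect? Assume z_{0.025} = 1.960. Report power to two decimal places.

For two equal groups, power = Φ(d·√(n/2) − z_{α/2}).
d·√(n/2) = 0.60 × √(84/2) = 0.60 × 6.481 = 3.888.
z_β = 3.888 − 1.960 = 1.928.
Power = Φ(1.928) = 0.973.

power ≈ 0.97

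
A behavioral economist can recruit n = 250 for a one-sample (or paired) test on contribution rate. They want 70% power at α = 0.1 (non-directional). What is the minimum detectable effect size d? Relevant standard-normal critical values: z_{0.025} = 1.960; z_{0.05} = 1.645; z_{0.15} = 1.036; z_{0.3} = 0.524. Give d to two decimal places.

d_min ≈ 0.14

For a single sample (or paired design) of n = 250: d_min = (z_{α/2} + z_β)/√n.
z-sum = 1.645 + 0.524 = 2.169.
d_min = 2.169 / √250 = 2.169 / 15.811 = 0.137.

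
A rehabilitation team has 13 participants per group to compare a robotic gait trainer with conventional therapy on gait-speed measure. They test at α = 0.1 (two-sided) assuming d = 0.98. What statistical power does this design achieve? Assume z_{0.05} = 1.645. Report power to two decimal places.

For two equal groups, power = Φ(d·√(n/2) − z_{α/2}).
d·√(n/2) = 0.98 × √(13/2) = 0.98 × 2.550 = 2.499.
z_β = 2.499 − 1.645 = 0.854.
Power = Φ(0.854) = 0.803.

power ≈ 0.80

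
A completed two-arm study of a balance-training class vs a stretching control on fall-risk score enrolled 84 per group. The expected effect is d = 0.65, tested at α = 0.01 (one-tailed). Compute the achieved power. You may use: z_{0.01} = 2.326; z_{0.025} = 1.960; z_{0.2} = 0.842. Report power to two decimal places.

power ≈ 0.97

For two equal groups, power = Φ(d·√(n/2) − z_{α}).
d·√(n/2) = 0.65 × √(84/2) = 0.65 × 6.481 = 4.212.
z_β = 4.212 − 2.326 = 1.886.
Power = Φ(1.886) = 0.970.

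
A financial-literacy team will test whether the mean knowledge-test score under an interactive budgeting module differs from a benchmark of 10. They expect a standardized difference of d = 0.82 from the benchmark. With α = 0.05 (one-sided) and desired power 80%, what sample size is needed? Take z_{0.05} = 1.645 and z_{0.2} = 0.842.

n = 10

For a one-sample test: n = ((z_{α} + z_β) / d)².
z_{α} + z_β = 1.645 + 0.842 = 2.487.
n = (2.487 / 0.82)² = 3.033² = 9.20.
Round up.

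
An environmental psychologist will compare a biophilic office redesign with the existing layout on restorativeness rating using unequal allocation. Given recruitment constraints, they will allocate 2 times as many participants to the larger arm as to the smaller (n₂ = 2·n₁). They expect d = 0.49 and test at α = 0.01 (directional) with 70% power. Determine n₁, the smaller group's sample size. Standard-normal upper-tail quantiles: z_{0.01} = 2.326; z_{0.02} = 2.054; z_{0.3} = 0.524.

With allocation ratio k = n₂/n₁ = 2, Var(x̄₁−x̄₂) = σ²(1/n₁ + 1/(k·n₁)) = σ²·(k+1)/(k·n₁).
So n₁ = (1 + 1/k)·((z_{α} + z_β)/d)² = 1.500 × (2.850/0.49)².
n₁ = 1.500 × 33.83 = 50.7.
Round up: n₁ = 51, giving n₂ = 2 × 51 = 102.

n₁ = 51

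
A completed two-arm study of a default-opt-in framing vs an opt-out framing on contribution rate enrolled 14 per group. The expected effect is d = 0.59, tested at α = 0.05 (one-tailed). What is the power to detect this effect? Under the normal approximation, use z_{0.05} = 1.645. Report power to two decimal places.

For two equal groups, power = Φ(d·√(n/2) − z_{α}).
d·√(n/2) = 0.59 × √(14/2) = 0.59 × 2.646 = 1.561.
z_β = 1.561 − 1.645 = -0.084.
Power = Φ(-0.084) = 0.467.

power ≈ 0.47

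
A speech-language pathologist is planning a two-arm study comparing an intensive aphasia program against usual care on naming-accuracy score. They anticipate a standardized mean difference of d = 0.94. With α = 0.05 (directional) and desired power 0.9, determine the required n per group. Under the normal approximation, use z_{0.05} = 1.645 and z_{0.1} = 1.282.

n = 20 per group

For two independent groups with equal n: n = 2·((z_{α} + z_β) / d)².
z_{α} + z_β = 1.645 + 1.282 = 2.927.
n = 2 × (2.927 / 0.94)² = 2 × 3.114² = 2 × 9.70 = 19.4.
Round up to the next whole participant.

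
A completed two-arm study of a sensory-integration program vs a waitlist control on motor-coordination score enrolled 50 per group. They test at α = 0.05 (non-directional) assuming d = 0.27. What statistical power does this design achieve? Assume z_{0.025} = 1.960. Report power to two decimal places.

For two equal groups, power = Φ(d·√(n/2) − z_{α/2}).
d·√(n/2) = 0.27 × √(50/2) = 0.27 × 5.000 = 1.350.
z_β = 1.350 − 1.960 = -0.610.
Power = Φ(-0.610) = 0.271.

power ≈ 0.27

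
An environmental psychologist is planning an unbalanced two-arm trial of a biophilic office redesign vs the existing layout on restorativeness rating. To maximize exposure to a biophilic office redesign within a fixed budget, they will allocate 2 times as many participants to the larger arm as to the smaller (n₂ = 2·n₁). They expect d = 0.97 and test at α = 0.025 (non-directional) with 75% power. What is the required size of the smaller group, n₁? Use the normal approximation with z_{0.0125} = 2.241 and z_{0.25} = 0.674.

n₁ = 14

With allocation ratio k = n₂/n₁ = 2, Var(x̄₁−x̄₂) = σ²(1/n₁ + 1/(k·n₁)) = σ²·(k+1)/(k·n₁).
So n₁ = (1 + 1/k)·((z_{α/2} + z_β)/d)² = 1.500 × (2.915/0.97)².
n₁ = 1.500 × 9.03 = 13.5.
Round up: n₁ = 14, giving n₂ = 2 × 14 = 28.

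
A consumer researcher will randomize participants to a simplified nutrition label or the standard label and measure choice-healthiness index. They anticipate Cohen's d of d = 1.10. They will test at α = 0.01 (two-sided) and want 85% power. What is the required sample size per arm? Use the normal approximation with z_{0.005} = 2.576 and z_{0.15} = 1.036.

For two independent groups with equal n: n = 2·((z_{α/2} + z_β) / d)².
z_{α/2} + z_β = 2.576 + 1.036 = 3.612.
n = 2 × (3.612 / 1.10)² = 2 × 3.284² = 2 × 10.78 = 21.6.
Round up to the next whole participant.

n = 22 per group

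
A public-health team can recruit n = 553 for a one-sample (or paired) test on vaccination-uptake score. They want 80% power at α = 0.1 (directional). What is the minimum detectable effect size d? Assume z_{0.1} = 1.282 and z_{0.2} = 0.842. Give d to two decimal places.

For a single sample (or paired design) of n = 553: d_min = (z_{α} + z_β)/√n.
z-sum = 1.282 + 0.842 = 2.124.
d_min = 2.124 / √553 = 2.124 / 23.516 = 0.090.

d_min ≈ 0.09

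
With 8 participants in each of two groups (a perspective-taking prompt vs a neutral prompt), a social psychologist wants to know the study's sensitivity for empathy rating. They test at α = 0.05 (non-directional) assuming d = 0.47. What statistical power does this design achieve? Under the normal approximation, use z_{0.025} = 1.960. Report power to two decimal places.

power ≈ 0.15

For two equal groups, power = Φ(d·√(n/2) − z_{α/2}).
d·√(n/2) = 0.47 × √(8/2) = 0.47 × 2.000 = 0.940.
z_β = 0.940 − 1.960 = -1.020.
Power = Φ(-1.020) = 0.154.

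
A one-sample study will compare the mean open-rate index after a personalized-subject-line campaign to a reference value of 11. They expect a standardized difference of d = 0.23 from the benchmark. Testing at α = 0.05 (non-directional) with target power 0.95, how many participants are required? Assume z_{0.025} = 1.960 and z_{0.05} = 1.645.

n = 246

For a one-sample test: n = ((z_{α/2} + z_β) / d)².
z_{α/2} + z_β = 1.960 + 1.645 = 3.605.
n = (3.605 / 0.23)² = 15.674² = 245.67.
Round up.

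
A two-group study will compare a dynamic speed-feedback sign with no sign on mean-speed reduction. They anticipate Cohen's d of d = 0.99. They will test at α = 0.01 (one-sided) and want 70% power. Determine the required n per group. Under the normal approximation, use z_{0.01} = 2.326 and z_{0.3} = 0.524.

For two independent groups with equal n: n = 2·((z_{α} + z_β) / d)².
z_{α} + z_β = 2.326 + 0.524 = 2.850.
n = 2 × (2.850 / 0.99)² = 2 × 2.879² = 2 × 8.29 = 16.6.
Round up to the next whole participant.

n = 17 per group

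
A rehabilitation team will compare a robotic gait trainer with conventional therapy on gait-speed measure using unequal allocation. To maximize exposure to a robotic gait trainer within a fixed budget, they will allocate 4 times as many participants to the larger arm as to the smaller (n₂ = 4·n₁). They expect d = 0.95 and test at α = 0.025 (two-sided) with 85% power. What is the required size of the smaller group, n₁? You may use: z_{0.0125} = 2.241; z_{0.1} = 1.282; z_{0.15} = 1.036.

With allocation ratio k = n₂/n₁ = 4, Var(x̄₁−x̄₂) = σ²(1/n₁ + 1/(k·n₁)) = σ²·(k+1)/(k·n₁).
So n₁ = (1 + 1/k)·((z_{α/2} + z_β)/d)² = 1.250 × (3.277/0.95)².
n₁ = 1.250 × 11.90 = 14.9.
Round up: n₁ = 15, giving n₂ = 4 × 15 = 60.

n₁ = 15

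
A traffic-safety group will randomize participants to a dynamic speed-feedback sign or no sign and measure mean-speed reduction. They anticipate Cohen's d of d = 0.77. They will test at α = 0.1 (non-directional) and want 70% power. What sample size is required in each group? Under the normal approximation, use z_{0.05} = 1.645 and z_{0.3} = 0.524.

For two independent groups with equal n: n = 2·((z_{α/2} + z_β) / d)².
z_{α/2} + z_β = 1.645 + 0.524 = 2.169.
n = 2 × (2.169 / 0.77)² = 2 × 2.817² = 2 × 7.93 = 15.9.
Round up to the next whole participant.

n = 16 per group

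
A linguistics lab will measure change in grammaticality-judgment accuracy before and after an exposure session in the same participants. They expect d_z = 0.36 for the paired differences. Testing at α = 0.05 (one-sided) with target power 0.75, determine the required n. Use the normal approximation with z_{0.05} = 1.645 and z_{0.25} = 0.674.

n = 42 pairs

For a paired (one-sample on differences) test: n = ((z_{α} + z_β) / d)².
z_{α} + z_β = 1.645 + 0.674 = 2.319.
n = (2.319 / 0.36)² = 6.442² = 41.50.
Round up.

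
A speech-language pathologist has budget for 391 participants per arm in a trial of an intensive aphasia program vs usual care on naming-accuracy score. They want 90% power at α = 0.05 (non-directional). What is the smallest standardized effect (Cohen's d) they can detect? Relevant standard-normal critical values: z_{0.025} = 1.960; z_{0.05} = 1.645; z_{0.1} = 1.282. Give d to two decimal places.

d_min ≈ 0.23

For two independent groups of n = 391 each: d_min = (z_{α/2} + z_β)·√(2/n).
z-sum = 1.960 + 1.282 = 3.242.
d_min = 3.242 × √(2/391) = 3.242 × 0.0715 = 0.232.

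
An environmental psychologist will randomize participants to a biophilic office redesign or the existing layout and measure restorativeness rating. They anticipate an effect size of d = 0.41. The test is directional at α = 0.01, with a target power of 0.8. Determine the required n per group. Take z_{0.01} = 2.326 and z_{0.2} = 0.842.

n = 120 per group

For two independent groups with equal n: n = 2·((z_{α} + z_β) / d)².
z_{α} + z_β = 2.326 + 0.842 = 3.168.
n = 2 × (3.168 / 0.41)² = 2 × 7.727² = 2 × 59.70 = 119.4.
Round up to the next whole participant.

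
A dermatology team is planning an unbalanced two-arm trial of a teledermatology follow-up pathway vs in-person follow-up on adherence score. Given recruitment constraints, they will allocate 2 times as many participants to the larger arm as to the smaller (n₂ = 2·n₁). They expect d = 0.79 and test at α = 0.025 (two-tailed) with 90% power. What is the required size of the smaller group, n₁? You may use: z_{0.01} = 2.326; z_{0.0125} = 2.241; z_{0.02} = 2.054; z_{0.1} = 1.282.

n₁ = 30

With allocation ratio k = n₂/n₁ = 2, Var(x̄₁−x̄₂) = σ²(1/n₁ + 1/(k·n₁)) = σ²·(k+1)/(k·n₁).
So n₁ = (1 + 1/k)·((z_{α/2} + z_β)/d)² = 1.500 × (3.523/0.79)².
n₁ = 1.500 × 19.89 = 29.8.
Round up: n₁ = 30, giving n₂ = 2 × 30 = 60.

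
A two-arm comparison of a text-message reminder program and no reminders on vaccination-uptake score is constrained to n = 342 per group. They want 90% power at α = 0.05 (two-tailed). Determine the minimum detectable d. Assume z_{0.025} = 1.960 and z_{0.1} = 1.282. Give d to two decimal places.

For two independent groups of n = 342 each: d_min = (z_{α/2} + z_β)·√(2/n).
z-sum = 1.960 + 1.282 = 3.242.
d_min = 3.242 × √(2/342) = 3.242 × 0.0765 = 0.248.

d_min ≈ 0.25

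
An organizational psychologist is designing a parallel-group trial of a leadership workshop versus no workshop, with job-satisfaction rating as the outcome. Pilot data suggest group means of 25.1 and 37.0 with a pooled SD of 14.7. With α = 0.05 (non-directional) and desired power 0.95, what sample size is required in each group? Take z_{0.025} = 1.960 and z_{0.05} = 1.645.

Cohen's d = |M₁ − M₂| / SD_pooled = |25.1 − 37.0| / 14.7 = 11.9 / 14.7 = 0.810.
For two independent groups with equal n: n = 2·((z_{α/2} + z_β) / d)².
z_{α/2} + z_β = 1.960 + 1.645 = 3.605.
n = 2 × (3.605 / 0.810)² = 2 × 4.451² = 2 × 19.81 = 39.6.
Round up to the next whole participant.

n = 40 per group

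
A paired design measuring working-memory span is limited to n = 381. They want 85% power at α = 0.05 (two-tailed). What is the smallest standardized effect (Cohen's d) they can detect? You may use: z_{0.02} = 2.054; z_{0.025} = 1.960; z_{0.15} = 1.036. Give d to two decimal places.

For a single sample (or paired design) of n = 381: d_min = (z_{α/2} + z_β)/√n.
z-sum = 1.960 + 1.036 = 2.996.
d_min = 2.996 / √381 = 2.996 / 19.519 = 0.153.

d_min ≈ 0.15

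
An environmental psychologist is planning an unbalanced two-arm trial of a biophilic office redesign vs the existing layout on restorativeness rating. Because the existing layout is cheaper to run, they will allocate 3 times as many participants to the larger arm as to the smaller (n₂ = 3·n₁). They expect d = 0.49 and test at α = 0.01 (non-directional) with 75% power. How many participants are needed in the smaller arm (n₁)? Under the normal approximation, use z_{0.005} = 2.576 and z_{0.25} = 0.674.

With allocation ratio k = n₂/n₁ = 3, Var(x̄₁−x̄₂) = σ²(1/n₁ + 1/(k·n₁)) = σ²·(k+1)/(k·n₁).
So n₁ = (1 + 1/k)·((z_{α/2} + z_β)/d)² = 1.333 × (3.250/0.49)².
n₁ = 1.333 × 43.99 = 58.7.
Round up: n₁ = 59, giving n₂ = 3 × 59 = 177.

n₁ = 59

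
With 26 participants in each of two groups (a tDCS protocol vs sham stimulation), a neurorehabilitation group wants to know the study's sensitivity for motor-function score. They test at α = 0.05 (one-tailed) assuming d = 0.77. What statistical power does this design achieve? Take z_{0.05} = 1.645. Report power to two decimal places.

power ≈ 0.87

For two equal groups, power = Φ(d·√(n/2) − z_{α}).
d·√(n/2) = 0.77 × √(26/2) = 0.77 × 3.606 = 2.776.
z_β = 2.776 − 1.645 = 1.131.
Power = Φ(1.131) = 0.871.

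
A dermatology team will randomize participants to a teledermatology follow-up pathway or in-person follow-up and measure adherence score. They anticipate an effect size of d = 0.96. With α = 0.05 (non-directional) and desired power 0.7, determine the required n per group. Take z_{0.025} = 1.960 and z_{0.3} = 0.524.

n = 14 per group

For two independent groups with equal n: n = 2·((z_{α/2} + z_β) / d)².
z_{α/2} + z_β = 1.960 + 0.524 = 2.484.
n = 2 × (2.484 / 0.96)² = 2 × 2.587² = 2 × 6.70 = 13.4.
Round up to the next whole participant.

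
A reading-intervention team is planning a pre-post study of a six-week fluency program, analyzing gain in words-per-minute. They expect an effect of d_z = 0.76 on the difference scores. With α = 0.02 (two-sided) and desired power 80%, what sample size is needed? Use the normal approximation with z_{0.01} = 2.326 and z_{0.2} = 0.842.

n = 18 pairs

For a paired (one-sample on differences) test: n = ((z_{α/2} + z_β) / d)².
z_{α/2} + z_β = 2.326 + 0.842 = 3.168.
n = (3.168 / 0.76)² = 4.168² = 17.38.
Round up.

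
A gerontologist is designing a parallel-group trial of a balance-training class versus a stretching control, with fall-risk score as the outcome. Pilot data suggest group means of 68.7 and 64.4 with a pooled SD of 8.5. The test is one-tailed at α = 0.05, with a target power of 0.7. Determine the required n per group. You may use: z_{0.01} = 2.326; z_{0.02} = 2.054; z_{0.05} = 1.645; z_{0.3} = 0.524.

n = 37 per group

Cohen's d = |M₁ − M₂| / SD_pooled = |68.7 − 64.4| / 8.5 = 4.3 / 8.5 = 0.506.
For two independent groups with equal n: n = 2·((z_{α} + z_β) / d)².
z_{α} + z_β = 1.645 + 0.524 = 2.169.
n = 2 × (2.169 / 0.506)² = 2 × 4.287² = 2 × 18.37 = 36.7.
Round up to the next whole participant.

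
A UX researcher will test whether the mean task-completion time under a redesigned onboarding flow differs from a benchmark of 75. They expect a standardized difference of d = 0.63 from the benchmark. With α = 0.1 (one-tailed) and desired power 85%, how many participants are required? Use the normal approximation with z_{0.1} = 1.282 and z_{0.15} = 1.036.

For a one-sample test: n = ((z_{α} + z_β) / d)².
z_{α} + z_β = 1.282 + 1.036 = 2.318.
n = (2.318 / 0.63)² = 3.679² = 13.54.
Round up.

n = 14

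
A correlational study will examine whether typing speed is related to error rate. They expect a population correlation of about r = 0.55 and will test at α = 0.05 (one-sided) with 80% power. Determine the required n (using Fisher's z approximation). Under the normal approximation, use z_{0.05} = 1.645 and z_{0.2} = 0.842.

Fisher's z: C = ½·ln((1+r)/(1−r)) = ½·ln(3.4444) = 0.6184.
n = ((z_{α} + z_β)/C)² + 3.
(1.645 + 0.842) / 0.6184 = 2.487 / 0.6184 = 4.022.
n = 4.022² + 3 = 16.17 + 3 = 19.2.
Round up.

n = 20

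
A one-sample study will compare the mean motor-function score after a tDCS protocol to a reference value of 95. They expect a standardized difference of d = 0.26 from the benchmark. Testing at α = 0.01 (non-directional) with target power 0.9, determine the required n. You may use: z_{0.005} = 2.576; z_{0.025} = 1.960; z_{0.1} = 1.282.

For a one-sample test: n = ((z_{α/2} + z_β) / d)².
z_{α/2} + z_β = 2.576 + 1.282 = 3.858.
n = (3.858 / 0.26)² = 14.838² = 220.18.
Round up.

n = 221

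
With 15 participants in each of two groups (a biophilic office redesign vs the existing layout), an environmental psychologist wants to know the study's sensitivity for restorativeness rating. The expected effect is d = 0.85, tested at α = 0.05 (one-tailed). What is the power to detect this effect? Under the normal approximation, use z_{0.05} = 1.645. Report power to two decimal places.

power ≈ 0.75

For two equal groups, power = Φ(d·√(n/2) − z_{α}).
d·√(n/2) = 0.85 × √(15/2) = 0.85 × 2.739 = 2.328.
z_β = 2.328 − 1.645 = 0.683.
Power = Φ(0.683) = 0.753.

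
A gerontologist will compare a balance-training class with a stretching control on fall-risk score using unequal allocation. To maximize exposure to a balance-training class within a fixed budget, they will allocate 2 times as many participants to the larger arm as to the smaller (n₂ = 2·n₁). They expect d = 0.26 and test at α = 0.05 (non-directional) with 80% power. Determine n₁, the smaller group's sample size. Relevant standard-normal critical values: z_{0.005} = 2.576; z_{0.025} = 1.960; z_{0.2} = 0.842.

With allocation ratio k = n₂/n₁ = 2, Var(x̄₁−x̄₂) = σ²(1/n₁ + 1/(k·n₁)) = σ²·(k+1)/(k·n₁).
So n₁ = (1 + 1/k)·((z_{α/2} + z_β)/d)² = 1.500 × (2.802/0.26)².
n₁ = 1.500 × 116.14 = 174.2.
Round up: n₁ = 175, giving n₂ = 2 × 175 = 350.

n₁ = 175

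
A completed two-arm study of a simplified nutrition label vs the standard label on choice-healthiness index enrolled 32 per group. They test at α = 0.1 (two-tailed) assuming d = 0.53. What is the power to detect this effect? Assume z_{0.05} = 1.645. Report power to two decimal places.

power ≈ 0.68

For two equal groups, power = Φ(d·√(n/2) − z_{α/2}).
d·√(n/2) = 0.53 × √(32/2) = 0.53 × 4.000 = 2.120.
z_β = 2.120 − 1.645 = 0.475.
Power = Φ(0.475) = 0.683.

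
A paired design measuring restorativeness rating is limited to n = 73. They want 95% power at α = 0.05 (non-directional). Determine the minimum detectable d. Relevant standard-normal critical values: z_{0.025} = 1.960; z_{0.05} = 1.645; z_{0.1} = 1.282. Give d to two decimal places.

For a single sample (or paired design) of n = 73: d_min = (z_{α/2} + z_β)/√n.
z-sum = 1.960 + 1.645 = 3.605.
d_min = 3.605 / √73 = 3.605 / 8.544 = 0.422.

d_min ≈ 0.42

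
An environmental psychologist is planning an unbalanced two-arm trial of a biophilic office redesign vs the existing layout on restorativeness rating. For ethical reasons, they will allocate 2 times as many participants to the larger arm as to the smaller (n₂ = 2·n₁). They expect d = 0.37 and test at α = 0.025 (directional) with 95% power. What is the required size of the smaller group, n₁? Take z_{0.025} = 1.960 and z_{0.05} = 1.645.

With allocation ratio k = n₂/n₁ = 2, Var(x̄₁−x̄₂) = σ²(1/n₁ + 1/(k·n₁)) = σ²·(k+1)/(k·n₁).
So n₁ = (1 + 1/k)·((z_{α} + z_β)/d)² = 1.500 × (3.605/0.37)².
n₁ = 1.500 × 94.93 = 142.4.
Round up: n₁ = 143, giving n₂ = 2 × 143 = 286.

n₁ = 143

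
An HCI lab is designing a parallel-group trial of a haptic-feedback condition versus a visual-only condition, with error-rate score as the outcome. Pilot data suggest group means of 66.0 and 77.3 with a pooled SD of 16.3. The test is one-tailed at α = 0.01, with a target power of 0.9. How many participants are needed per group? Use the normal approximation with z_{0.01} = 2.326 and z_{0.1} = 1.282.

Cohen's d = |M₁ − M₂| / SD_pooled = |66.0 − 77.3| / 16.3 = 11.3 / 16.3 = 0.693.
For two independent groups with equal n: n = 2·((z_{α} + z_β) / d)².
z_{α} + z_β = 2.326 + 1.282 = 3.608.
n = 2 × (3.608 / 0.693)² = 2 × 5.206² = 2 × 27.11 = 54.2.
Round up to the next whole participant.

n = 55 per group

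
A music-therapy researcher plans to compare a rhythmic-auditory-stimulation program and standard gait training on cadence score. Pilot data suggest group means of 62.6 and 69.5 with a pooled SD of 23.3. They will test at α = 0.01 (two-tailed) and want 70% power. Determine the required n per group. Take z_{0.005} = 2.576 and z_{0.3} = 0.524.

Cohen's d = |M₁ − M₂| / SD_pooled = |62.6 − 69.5| / 23.3 = 6.9 / 23.3 = 0.296.
For two independent groups with equal n: n = 2·((z_{α/2} + z_β) / d)².
z_{α/2} + z_β = 2.576 + 0.524 = 3.100.
n = 2 × (3.100 / 0.296)² = 2 × 10.473² = 2 × 109.68 = 219.4.
Round up to the next whole participant.

n = 220 per group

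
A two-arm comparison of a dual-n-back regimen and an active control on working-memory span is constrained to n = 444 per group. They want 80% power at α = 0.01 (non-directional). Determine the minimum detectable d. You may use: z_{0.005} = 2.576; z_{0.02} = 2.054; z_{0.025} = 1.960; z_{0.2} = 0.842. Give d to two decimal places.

d_min ≈ 0.23

For two independent groups of n = 444 each: d_min = (z_{α/2} + z_β)·√(2/n).
z-sum = 2.576 + 0.842 = 3.418.
d_min = 3.418 × √(2/444) = 3.418 × 0.0671 = 0.229.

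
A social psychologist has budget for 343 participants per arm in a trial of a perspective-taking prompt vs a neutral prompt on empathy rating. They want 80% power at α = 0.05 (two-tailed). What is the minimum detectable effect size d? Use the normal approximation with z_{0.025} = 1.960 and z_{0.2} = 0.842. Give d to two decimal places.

For two independent groups of n = 343 each: d_min = (z_{α/2} + z_β)·√(2/n).
z-sum = 1.960 + 0.842 = 2.802.
d_min = 2.802 × √(2/343) = 2.802 × 0.0764 = 0.214.

d_min ≈ 0.21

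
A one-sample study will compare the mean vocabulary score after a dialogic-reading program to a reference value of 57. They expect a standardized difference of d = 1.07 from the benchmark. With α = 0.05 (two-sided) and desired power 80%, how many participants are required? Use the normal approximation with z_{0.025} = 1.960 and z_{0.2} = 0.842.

For a one-sample test: n = ((z_{α/2} + z_β) / d)².
z_{α/2} + z_β = 1.960 + 0.842 = 2.802.
n = (2.802 / 1.07)² = 2.619² = 6.86.
Round up.

n = 7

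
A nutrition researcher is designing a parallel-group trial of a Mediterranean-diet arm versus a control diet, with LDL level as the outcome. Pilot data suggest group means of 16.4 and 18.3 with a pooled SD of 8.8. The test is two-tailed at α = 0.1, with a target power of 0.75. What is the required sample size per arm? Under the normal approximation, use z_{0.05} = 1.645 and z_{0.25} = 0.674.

Cohen's d = |M₁ − M₂| / SD_pooled = |16.4 − 18.3| / 8.8 = 1.9 / 8.8 = 0.216.
For two independent groups with equal n: n = 2·((z_{α/2} + z_β) / d)².
z_{α/2} + z_β = 1.645 + 0.674 = 2.319.
n = 2 × (2.319 / 0.216)² = 2 × 10.736² = 2 × 115.26 = 230.5.
Round up to the next whole participant.

n = 231 per group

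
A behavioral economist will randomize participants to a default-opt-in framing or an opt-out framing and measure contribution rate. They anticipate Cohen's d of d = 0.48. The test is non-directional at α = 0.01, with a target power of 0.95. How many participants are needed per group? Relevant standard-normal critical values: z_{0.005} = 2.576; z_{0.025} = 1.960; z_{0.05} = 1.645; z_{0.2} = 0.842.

n = 155 per group

For two independent groups with equal n: n = 2·((z_{α/2} + z_β) / d)².
z_{α/2} + z_β = 2.576 + 1.645 = 4.221.
n = 2 × (4.221 / 0.48)² = 2 × 8.794² = 2 × 77.33 = 154.7.
Round up to the next whole participant.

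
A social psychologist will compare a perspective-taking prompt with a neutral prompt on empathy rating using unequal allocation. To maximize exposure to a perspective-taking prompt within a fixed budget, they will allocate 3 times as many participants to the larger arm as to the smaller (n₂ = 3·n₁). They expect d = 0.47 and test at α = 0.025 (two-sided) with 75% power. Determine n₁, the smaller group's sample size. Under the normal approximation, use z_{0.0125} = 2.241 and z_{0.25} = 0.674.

n₁ = 52

With allocation ratio k = n₂/n₁ = 3, Var(x̄₁−x̄₂) = σ²(1/n₁ + 1/(k·n₁)) = σ²·(k+1)/(k·n₁).
So n₁ = (1 + 1/k)·((z_{α/2} + z_β)/d)² = 1.333 × (2.915/0.47)².
n₁ = 1.333 × 38.47 = 51.3.
Round up: n₁ = 52, giving n₂ = 3 × 52 = 156.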